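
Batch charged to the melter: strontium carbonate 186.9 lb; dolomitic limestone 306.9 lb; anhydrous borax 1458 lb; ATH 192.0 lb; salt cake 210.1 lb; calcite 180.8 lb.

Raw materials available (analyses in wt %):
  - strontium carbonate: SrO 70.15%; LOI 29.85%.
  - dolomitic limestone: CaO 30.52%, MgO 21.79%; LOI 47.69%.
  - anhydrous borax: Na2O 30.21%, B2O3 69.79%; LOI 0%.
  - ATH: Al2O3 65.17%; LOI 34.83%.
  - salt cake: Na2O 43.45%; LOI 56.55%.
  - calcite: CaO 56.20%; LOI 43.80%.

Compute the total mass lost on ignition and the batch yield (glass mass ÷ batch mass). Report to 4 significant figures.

LOI loss = 467.0 lb; glass = 2068 lb; yield = 81.57%

The working math runs at exact precision in every operation. Rounding to 4 significant figures extends to each intermediate as printed. Every reported figure takes just one rounding; all derived quantities are recomputed from the weighed amounts on 2068 lb of glass in full precision (glass mass, the six compositions, yield, the totals, ignition loss) as written in the problem or the answer.
Each material's LOI contribution:
  strontium carbonate: 186.9 × 0.2985 = 55.79 lb
  dolomitic limestone: 306.9 × 0.4769 = 146.4 lb
  anhydrous borax: 1458 × 0 = 0 lb
  ATH: 192.0 × 0.3483 = 66.87 lb
  salt cake: 210.1 × 0.5655 = 118.8 lb
  calcite: 180.8 × 0.4380 = 79.19 lb
Total LOI = 467.0 lb
Glass = batch − LOI = 2535 − 467.0 = 2068 lb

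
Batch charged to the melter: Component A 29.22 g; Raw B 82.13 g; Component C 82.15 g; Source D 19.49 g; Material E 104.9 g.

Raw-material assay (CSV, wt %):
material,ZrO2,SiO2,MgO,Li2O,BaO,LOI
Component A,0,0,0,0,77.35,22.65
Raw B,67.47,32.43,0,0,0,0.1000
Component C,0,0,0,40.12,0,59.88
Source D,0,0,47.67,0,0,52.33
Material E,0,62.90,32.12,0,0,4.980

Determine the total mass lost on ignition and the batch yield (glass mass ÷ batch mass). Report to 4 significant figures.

LOI loss = 71.32 g; glass = 246.6 g; yield = 77.57%

Working values are displayed, with 4-significant-digit rounding, across the worked steps; all internal work holds full precision in all steps; every reported number takes a single rounding. Derived quantities (net glass mass, five oxide percentages, totals, ignition loss, yield) are rebuilt at exact precision from the weighed amounts on 246.6 g of glass, as given in problem or answer.
Each material's LOI contribution:
  Component A: 29.22 × 0.2265 = 6.618 g
  Raw B: 82.13 × 0.001000 = 0.08213 g
  Component C: 82.15 × 0.5988 = 49.19 g
  Source D: 19.49 × 0.5233 = 10.20 g
  Material E: 104.9 × 0.04980 = 5.224 g
Total LOI = 71.32 g
Glass = batch − LOI = 317.9 − 71.32 = 246.6 g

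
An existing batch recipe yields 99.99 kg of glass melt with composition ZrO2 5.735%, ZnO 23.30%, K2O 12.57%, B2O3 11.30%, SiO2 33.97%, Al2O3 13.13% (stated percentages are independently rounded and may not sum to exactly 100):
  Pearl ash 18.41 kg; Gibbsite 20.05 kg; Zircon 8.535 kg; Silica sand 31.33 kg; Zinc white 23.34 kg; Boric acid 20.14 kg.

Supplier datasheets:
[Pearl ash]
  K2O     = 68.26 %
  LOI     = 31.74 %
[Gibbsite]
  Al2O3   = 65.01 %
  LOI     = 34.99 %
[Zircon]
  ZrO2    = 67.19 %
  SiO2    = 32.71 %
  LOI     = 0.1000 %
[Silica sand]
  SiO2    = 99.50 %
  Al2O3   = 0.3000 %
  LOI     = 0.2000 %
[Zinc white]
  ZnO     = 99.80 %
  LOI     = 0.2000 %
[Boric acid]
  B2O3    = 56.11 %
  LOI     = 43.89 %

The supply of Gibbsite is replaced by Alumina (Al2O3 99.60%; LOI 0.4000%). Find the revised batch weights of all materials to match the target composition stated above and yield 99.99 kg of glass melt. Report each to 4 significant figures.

Revised batch per 99.99 kg glass melt:
  Pearl ash: 18.41 kg
  Alumina: 13.09 kg
  Zircon: 8.535 kg
  Silica sand: 31.33 kg
  Zinc white: 23.34 kg
  Boric acid: 20.14 kg
Total batch = 114.8 kg; LOI loss = 14.85 kg

In-progress results are displayed, rounded to four significant digits, between the steps. The working math maintains full float precision at each step; each reported number takes exactly one rounding — the derived quantities are re-derived from the weighed amounts on 99.99 kg of glass in exact precision (the totals, ignition loss, yield, the six compositions, glass mass), exactly as shown in either problem or answer.
Target oxide masses per 99.99 kg glass melt:
  ZrO2: 5.735% × 99.99 = 5.734 kg
  ZnO: 23.30% × 99.99 = 23.30 kg
  K2O: 12.57% × 99.99 = 12.57 kg
  B2O3: 11.30% × 99.99 = 11.30 kg
  SiO2: 33.97% × 99.99 = 33.97 kg
  Al2O3: 13.13% × 99.99 = 13.13 kg
Mass-balance tally per oxide on the weights just shown, relative to the basis at hand (target by target, the sums agree inside rounding margins):
  ZrO2: 8.535·0.6719 = 5.735 kg (target 5.734 kg)
  ZnO: 23.34·0.9980 = 23.29 kg (target 23.30 kg)
  K2O: 18.41·0.6826 = 12.57 kg (target 12.57 kg)
  B2O3: 20.14·0.5611 = 11.30 kg (target 11.30 kg)
  SiO2: 8.535·0.3271 + 31.33·0.9950 = 33.97 kg (target 33.97 kg)
  Al2O3: 13.09·0.9960 + 31.33·0.003000 = 13.13 kg (target 13.13 kg)
Consistency of the glass mass: total batch − LOI = 99.99 kg (summing oxide targets gives 99.99 kg; the stated basis being 99.99 kg — rounding explains the deltas).
Whole-batch sum: Σ batch = 114.8 kg; loss to ignition Σ batch·LOI = 14.85 kg; yield: glass divided by total = 87.07%.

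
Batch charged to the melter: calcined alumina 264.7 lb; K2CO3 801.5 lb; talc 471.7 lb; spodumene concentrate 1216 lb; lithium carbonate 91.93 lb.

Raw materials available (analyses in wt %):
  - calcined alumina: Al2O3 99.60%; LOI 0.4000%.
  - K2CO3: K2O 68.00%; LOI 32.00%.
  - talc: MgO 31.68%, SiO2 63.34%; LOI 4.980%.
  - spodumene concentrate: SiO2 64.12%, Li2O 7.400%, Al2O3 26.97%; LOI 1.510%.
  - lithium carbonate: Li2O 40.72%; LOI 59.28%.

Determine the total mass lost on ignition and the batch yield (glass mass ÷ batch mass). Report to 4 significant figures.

LOI loss = 353.9 lb; glass = 2492 lb; yield = 87.56%

In-progress results are displayed, rounded to four significant digits, between the steps. All arithmetic keeps exact precision through the solve — every reported value is rounded just once; derived quantities, including five oxide percentages, LOI, the totals, net glass mass, the yield, are recomputed using the weight values per 2492 lb of glass in full float precision as quoted within the problem or the answer.
Loss on ignition, line by line:
  calcined alumina: 264.7 × 0.004000 = 1.059 lb
  K2CO3: 801.5 × 0.3200 = 256.5 lb
  talc: 471.7 × 0.04980 = 23.49 lb
  spodumene concentrate: 1216 × 0.01510 = 18.36 lb
  lithium carbonate: 91.93 × 0.5928 = 54.50 lb
Total LOI = 353.9 lb
Glass = batch − LOI = 2846 − 353.9 = 2492 lb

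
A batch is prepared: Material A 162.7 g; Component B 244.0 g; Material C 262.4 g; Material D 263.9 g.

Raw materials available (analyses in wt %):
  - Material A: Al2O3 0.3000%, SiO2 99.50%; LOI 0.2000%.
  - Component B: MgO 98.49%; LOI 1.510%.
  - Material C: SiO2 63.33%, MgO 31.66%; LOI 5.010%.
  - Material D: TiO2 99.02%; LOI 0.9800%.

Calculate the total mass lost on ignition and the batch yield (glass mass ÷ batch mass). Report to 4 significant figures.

LOI loss = 19.74 g; glass = 913.3 g; yield = 97.88%

The whole derivation maintains full precision at each step. Values along the way are displayed, rounded to four significant figures, in the printout; every reported result includes exactly one rounding. Derived quantities (the yield, the totals, LOI, net glass mass, four oxide percentages) are re-derived using the weight values at 913.3 g of glass at exact precision, as written in either problem or answer.
Per-material ignition loss:
  Material A: 162.7 × 0.002000 = 0.3254 g
  Component B: 244.0 × 0.01510 = 3.684 g
  Material C: 262.4 × 0.05010 = 13.15 g
  Material D: 263.9 × 0.009800 = 2.586 g
Total LOI = 19.74 g
Glass = batch − LOI = 933.0 − 19.74 = 913.3 g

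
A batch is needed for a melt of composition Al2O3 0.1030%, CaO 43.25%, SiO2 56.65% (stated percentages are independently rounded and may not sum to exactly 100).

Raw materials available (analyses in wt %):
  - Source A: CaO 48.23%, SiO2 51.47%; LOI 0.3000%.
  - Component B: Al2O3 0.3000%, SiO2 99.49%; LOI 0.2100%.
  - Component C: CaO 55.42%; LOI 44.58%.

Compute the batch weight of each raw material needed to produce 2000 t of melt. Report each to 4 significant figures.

Batch per 2000 t melt:
  Source A: 874.0 t
  Component B: 686.7 t
  Component C: 800.2 t
Total batch = 2361 t; LOI loss = 360.8 t; yield = 84.72%

Every computation runs at full precision from first step to last; mid-chain values are printed with 4-significant-digit rounding in the working — a single rounding completes every reported number — the derived quantities (net glass mass, the yield, totals, three oxide percentages, ignition loss) are recomputed starting from the weights on 2000 t of glass in exact precision as quoted within the problem or answer text.
Target oxide masses per 2000 t melt:
  Al2O3: 0.1030% × 2000 = 2.060 t
  CaO: 43.25% × 2000 = 865.0 t
  SiO2: 56.65% × 2000 = 1133 t
Oxide-by-oxide audit per the reported batch figures, at the basis given (delivered sums recover each target within answer rounding):
  Al2O3: 686.7·0.003000 = 2.060 t (target 2.060 t)
  CaO: 874.0·0.4823 + 800.2·0.5542 = 865.0 t (target 865.0 t)
  SiO2: 874.0·0.5147 + 686.7·0.9949 = 1133 t (target 1133 t)
Glass-mass bookkeeping: Σ batch − LOI loss = 2000 t (targets for the oxides total 2000 t; stated basis 2000 t — rounding explains the deltas).
Batch total: Σ batch = 2361 t; ignition loss, Σ(batch × LOI) = 360.8 t; yield = glass ÷ total batch = 84.72%.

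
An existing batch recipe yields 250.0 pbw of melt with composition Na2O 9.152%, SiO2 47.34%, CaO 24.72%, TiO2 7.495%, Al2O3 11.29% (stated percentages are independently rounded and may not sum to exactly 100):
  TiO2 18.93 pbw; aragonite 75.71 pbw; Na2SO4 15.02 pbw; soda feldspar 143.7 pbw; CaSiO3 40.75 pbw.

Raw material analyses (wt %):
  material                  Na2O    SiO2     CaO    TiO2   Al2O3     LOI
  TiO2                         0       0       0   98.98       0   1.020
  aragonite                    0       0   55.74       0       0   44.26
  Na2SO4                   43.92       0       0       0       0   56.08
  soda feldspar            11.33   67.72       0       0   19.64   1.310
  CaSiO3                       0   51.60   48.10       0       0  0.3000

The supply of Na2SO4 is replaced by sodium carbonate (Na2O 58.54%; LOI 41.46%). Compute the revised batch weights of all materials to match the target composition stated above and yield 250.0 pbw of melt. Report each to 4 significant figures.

Revised batch per 250.0 pbw melt:
  TiO2: 18.93 pbw
  aragonite: 75.71 pbw
  sodium carbonate: 11.27 pbw
  soda feldspar: 143.7 pbw
  CaSiO3: 40.75 pbw
Total batch = 290.4 pbw; LOI loss = 40.38 pbw

The working math carries exact precision throughout. The intermediate values are displayed, with 4-significant-digit rounding, in the working; a single rounding produces every reported number. The derived quantities, which include totals, five oxide percentages, glass mass, the yield, ignition loss, are rebuilt in full precision, as they appear in the question or the answer, using the weight values on 250.0 pbw of glass.
Oxide-by-oxide targets in 250.0 pbw melt:
  Na2O: 9.152% × 250.0 = 22.88 pbw
  SiO2: 47.34% × 250.0 = 118.4 pbw
  CaO: 24.72% × 250.0 = 61.80 pbw
  TiO2: 7.495% × 250.0 = 18.74 pbw
  Al2O3: 11.29% × 250.0 = 28.22 pbw
Verifying the oxide balance using the reported weights, under the basis named above (each sum matches its target mass modulo rounding of the values):
  Na2O: 11.27·0.5854 + 143.7·0.1133 = 22.88 pbw (target 22.88 pbw)
  SiO2: 143.7·0.6772 + 40.75·0.5160 = 118.3 pbw (target 118.4 pbw)
  CaO: 75.71·0.5574 + 40.75·0.4810 = 61.80 pbw (target 61.80 pbw)
  TiO2: 18.93·0.9898 = 18.74 pbw (target 18.74 pbw)
  Al2O3: 143.7·0.1964 = 28.22 pbw (target 28.22 pbw)
The glass-mass cross-check: whole batch net of LOI = 250.0 pbw (oxide target masses add up to 250.0 pbw; stated basis 250.0 pbw — a pure rounding effect).
Adding the batch up: Σ batch = 290.4 pbw; LOI loss = Σ batch·LOI = 40.38 pbw; yield: glass divided by total = 86.09%.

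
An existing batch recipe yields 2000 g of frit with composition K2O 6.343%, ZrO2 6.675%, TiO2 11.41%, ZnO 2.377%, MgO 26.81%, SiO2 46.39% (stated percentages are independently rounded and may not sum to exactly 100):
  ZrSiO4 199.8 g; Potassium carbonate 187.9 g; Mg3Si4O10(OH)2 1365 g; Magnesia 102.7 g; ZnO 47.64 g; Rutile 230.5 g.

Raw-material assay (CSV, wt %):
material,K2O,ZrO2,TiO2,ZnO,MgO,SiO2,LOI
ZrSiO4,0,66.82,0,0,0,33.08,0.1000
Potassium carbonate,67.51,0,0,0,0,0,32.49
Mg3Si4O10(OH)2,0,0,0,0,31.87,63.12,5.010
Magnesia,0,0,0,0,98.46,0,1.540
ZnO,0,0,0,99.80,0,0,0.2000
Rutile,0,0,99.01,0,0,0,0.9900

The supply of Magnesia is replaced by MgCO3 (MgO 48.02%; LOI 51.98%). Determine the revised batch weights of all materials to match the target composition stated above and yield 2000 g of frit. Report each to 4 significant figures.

Working values are printed, with 4-significant-digit rounding, on the page — all internal work keeps exact precision end to end. Each reported result takes exactly one rounding; derived quantities (yield, totals, glass mass, six oxide percentages, ignition loss) are recomputed at exact precision from the weighed amounts per 2000 g of glass, as given in the question or the answer.
The oxide mass targets at 2000 g frit:
  K2O: 6.343% × 2000 = 126.9 g
  ZrO2: 6.675% × 2000 = 133.5 g
  TiO2: 11.41% × 2000 = 228.2 g
  ZnO: 2.377% × 2000 = 47.54 g
  MgO: 26.81% × 2000 = 536.2 g
  SiO2: 46.39% × 2000 = 927.8 g
Checking each oxide sum on the weights just shown, per the basis as stated (every target is met by its sum once rounding is allowed for):
  K2O: 187.9·0.6751 = 126.9 g (target 126.9 g)
  ZrO2: 199.8·0.6682 = 133.5 g (target 133.5 g)
  TiO2: 230.5·0.9901 = 228.2 g (target 228.2 g)
  ZnO: 47.64·0.9980 = 47.54 g (target 47.54 g)
  MgO: 1365·0.3187 + 210.6·0.4802 = 536.2 g (target 536.2 g)
  SiO2: 199.8·0.3308 + 1365·0.6312 = 927.7 g (target 927.8 g)
Auditing the glass mass value: Σ batch − LOI loss = 2000 g (per-oxide target masses sum to 2000 g; stated basis 2000 g — gaps are rounding artifacts).
Adding the batch up: Σ batch = 2241 g; Σ batch·LOI gives LOI loss = 241.5 g; as yield: glass ÷ batch → 89.23%.

Revised batch per 2000 g frit:
  ZrSiO4: 199.8 g
  Potassium carbonate: 187.9 g
  Mg3Si4O10(OH)2: 1365 g
  MgCO3: 210.6 g
  ZnO: 47.64 g
  Rutile: 230.5 g
Total batch = 2241 g; LOI loss = 241.5 g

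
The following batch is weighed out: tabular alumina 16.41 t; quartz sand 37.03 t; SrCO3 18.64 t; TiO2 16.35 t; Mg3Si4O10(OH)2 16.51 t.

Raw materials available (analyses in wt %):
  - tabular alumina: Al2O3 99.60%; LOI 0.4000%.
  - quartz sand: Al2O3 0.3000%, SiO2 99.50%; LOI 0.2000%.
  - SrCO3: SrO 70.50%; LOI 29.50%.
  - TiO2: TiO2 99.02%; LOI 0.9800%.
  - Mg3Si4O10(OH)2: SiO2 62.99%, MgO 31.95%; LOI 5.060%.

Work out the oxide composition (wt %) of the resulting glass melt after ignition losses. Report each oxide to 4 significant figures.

In-progress results are shown rounded to 4 significant digits alongside each step; full float precision is carried in every operation. Every reported result is rounded a single time; the derived quantities, which include ignition loss, net glass mass, five oxide percentages, the totals, yield, are recomputed in full precision, as quoted within the question or the answer, from the batch weights at 98.31 t of glass.
What the batch supplies per oxide:
  Al2O3: 16.41·0.9960 + 37.03·0.003000 = 16.46 t
  SiO2: 37.03·0.9950 + 16.51·0.6299 = 47.24 t
  TiO2: 16.35·0.9902 = 16.19 t
  MgO: 16.51·0.3195 = 5.275 t
  SrO: 18.64·0.7050 = 13.14 t
LOI: 16.41·0.004000 + 37.03·0.002000 + 18.64·0.2950 + 16.35·0.009800 + 16.51·0.05060 = 6.634 t
Resulting glass, batch − LOI: 104.9 − 6.634 = 98.31 t (consistent with Σ oxide mass)
percent by weight: oxide/glass ×100

Glass mass = 98.31 t (batch 104.9 − LOI 6.634).
Composition: Al2O3 16.74%, SiO2 48.06%, TiO2 16.47%, MgO 5.366%, SrO 13.37%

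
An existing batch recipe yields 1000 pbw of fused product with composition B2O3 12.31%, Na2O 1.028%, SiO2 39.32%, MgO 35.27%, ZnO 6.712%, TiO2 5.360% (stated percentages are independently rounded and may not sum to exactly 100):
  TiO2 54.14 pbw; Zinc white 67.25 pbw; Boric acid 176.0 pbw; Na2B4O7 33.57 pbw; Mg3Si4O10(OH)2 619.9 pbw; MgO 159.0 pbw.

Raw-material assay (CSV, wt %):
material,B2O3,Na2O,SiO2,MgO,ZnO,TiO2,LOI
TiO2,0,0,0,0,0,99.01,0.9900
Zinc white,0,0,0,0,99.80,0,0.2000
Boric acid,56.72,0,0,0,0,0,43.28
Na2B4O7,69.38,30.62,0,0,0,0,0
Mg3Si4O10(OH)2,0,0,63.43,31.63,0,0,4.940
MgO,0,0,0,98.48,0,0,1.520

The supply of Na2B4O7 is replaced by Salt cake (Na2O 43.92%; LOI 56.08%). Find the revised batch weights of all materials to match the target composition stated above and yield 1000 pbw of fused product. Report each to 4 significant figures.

The intermediate values are shown (rounded to four significant digits) as written — each numeric step runs at full float precision at every stage. Every reported figure sees exactly one rounding; all derived quantities are recomputed starting from the weights at 1000 pbw of glass at exact precision (LOI, six oxide percentages, net glass mass, yield, totals) as given in problem or answer.
Per-oxide target masses for 1000 pbw fused product:
  B2O3: 12.31% × 1000 = 123.1 pbw
  Na2O: 1.028% × 1000 = 10.28 pbw
  SiO2: 39.32% × 1000 = 393.2 pbw
  MgO: 35.27% × 1000 = 352.7 pbw
  ZnO: 6.712% × 1000 = 67.12 pbw
  TiO2: 5.360% × 1000 = 53.60 pbw
Verifying the oxide balance using the reported weights, on the stated basis (sum by sum, the targets are met once rounding is allowed for):
  B2O3: 217.0·0.5672 = 123.1 pbw (target 123.1 pbw)
  Na2O: 23.41·0.4392 = 10.28 pbw (target 10.28 pbw)
  SiO2: 619.9·0.6343 = 393.2 pbw (target 393.2 pbw)
  MgO: 619.9·0.3163 + 159.0·0.9848 = 352.7 pbw (target 352.7 pbw)
  ZnO: 67.25·0.9980 = 67.12 pbw (target 67.12 pbw)
  TiO2: 54.14·0.9901 = 53.60 pbw (target 53.60 pbw)
Glass-mass bookkeeping: total charge less LOI = 999.9 pbw (summing oxide targets gives 1000 pbw; versus the stated basis of 1000 pbw — a pure rounding effect).
Batch total: Σ batch = 1141 pbw; ignition loss, Σ(batch × LOI) = 140.8 pbw; glass ÷ batch gives a yield of 87.66%.

Revised batch per 1000 pbw fused product:
  TiO2: 54.14 pbw
  Zinc white: 67.25 pbw
  Boric acid: 217.0 pbw
  Salt cake: 23.41 pbw
  Mg3Si4O10(OH)2: 619.9 pbw
  MgO: 159.0 pbw
Total batch = 1141 pbw; LOI loss = 140.8 pbw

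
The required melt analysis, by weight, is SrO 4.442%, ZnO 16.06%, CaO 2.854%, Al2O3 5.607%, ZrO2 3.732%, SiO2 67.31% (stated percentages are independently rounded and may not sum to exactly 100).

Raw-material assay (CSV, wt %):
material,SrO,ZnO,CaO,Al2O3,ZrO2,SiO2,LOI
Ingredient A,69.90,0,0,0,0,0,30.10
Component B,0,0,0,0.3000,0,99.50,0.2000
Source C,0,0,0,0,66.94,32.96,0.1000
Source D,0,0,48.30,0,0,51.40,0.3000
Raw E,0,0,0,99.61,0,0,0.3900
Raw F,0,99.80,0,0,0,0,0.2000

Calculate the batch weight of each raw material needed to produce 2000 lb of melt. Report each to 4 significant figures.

Batch per 2000 lb melt:
  Ingredient A: 127.1 lb
  Component B: 1255 lb
  Source C: 111.5 lb
  Source D: 118.2 lb
  Raw E: 108.8 lb
  Raw F: 321.8 lb
Total batch = 2042 lb; LOI loss = 42.30 lb; yield = 97.93%

Values along the way are displayed, with 4-significant-figure rounding, within the worked lines — all arithmetic runs at full float precision from first step to last — exactly one rounding is applied to every reported figure; the derived quantities are rebuilt in full precision (the six compositions, the totals, glass mass, ignition loss, yield) starting from the weights at 2000 lb of glass as set out in the question or the answer.
Per-oxide target masses for 2000 lb melt:
  SrO: 4.442% × 2000 = 88.84 lb
  ZnO: 16.06% × 2000 = 321.2 lb
  CaO: 2.854% × 2000 = 57.08 lb
  Al2O3: 5.607% × 2000 = 112.1 lb
  ZrO2: 3.732% × 2000 = 74.64 lb
  SiO2: 67.31% × 2000 = 1346 lb
Per-oxide balance check per the reported batch figures, per the basis as stated (each sum matches its target mass within answer rounding):
  SrO: 127.1·0.6990 = 88.84 lb (target 88.84 lb)
  ZnO: 321.8·0.9980 = 321.2 lb (target 321.2 lb)
  CaO: 118.2·0.4830 = 57.09 lb (target 57.08 lb)
  Al2O3: 1255·0.003000 + 108.8·0.9961 = 112.1 lb (target 112.1 lb)
  ZrO2: 111.5·0.6694 = 74.64 lb (target 74.64 lb)
  SiO2: 1255·0.9950 + 111.5·0.3296 + 118.2·0.5140 = 1346 lb (target 1346 lb)
Glass-mass closure: whole batch net of LOI = 2000 lb (oxide target masses add up to 2000 lb; against the stated basis, 2000 lb — deltas are rounding alone).
Total batch = Σ batch = 2042 lb; LOI loss = Σ batch·LOI = 42.30 lb; as yield: glass ÷ batch → 97.93%.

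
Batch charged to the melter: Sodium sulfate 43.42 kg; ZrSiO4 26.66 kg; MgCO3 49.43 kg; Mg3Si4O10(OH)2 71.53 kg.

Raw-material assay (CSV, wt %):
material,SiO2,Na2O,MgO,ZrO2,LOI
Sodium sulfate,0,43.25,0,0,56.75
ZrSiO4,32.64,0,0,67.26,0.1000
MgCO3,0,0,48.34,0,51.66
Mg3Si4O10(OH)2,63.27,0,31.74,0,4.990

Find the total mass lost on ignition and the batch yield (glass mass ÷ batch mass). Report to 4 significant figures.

LOI loss = 53.77 kg; glass = 137.3 kg; yield = 71.85%

All arithmetic holds exact precision throughout — in-progress results are displayed, with 4-significant-digit rounding, at each printed step — a single rounding yields every reported number; derived quantities, including ignition loss, the totals, glass mass, the yield, four oxide percentages, are rebuilt from the batch weights per 137.3 kg of glass at exact precision, as given in problem or answer.
Each material's LOI contribution:
  Sodium sulfate: 43.42 × 0.5675 = 24.64 kg
  ZrSiO4: 26.66 × 0.001000 = 0.02666 kg
  MgCO3: 49.43 × 0.5166 = 25.54 kg
  Mg3Si4O10(OH)2: 71.53 × 0.04990 = 3.569 kg
Total LOI = 53.77 kg
Glass = batch − LOI = 191.0 − 53.77 = 137.3 kg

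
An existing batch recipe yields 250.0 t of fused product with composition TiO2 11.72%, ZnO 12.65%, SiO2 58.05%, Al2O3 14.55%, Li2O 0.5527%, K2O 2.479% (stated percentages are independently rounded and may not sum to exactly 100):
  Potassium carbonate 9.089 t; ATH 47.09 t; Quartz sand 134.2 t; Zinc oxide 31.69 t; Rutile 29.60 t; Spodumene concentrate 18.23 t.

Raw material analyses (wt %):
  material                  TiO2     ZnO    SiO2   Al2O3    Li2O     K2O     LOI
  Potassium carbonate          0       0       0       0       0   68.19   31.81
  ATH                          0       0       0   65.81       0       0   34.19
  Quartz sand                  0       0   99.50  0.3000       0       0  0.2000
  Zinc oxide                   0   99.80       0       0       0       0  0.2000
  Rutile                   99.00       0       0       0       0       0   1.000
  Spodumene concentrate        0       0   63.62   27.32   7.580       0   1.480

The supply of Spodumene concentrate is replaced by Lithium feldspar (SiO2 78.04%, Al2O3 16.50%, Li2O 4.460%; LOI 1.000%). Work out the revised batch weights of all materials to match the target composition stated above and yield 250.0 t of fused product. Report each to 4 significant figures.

Revised batch per 250.0 t fused product:
  Potassium carbonate: 9.089 t
  ATH: 46.95 t
  Quartz sand: 121.6 t
  Zinc oxide: 31.69 t
  Rutile: 29.60 t
  Lithium feldspar: 30.98 t
Total batch = 269.9 t; LOI loss = 19.86 t

All internal work holds full precision in all steps — working values are shown rounded to four significant digits in the printout; each reported figure receives exactly one rounding; derived quantities, including totals, LOI, net glass mass, the six compositions, yield, are recomputed using the weight values per 250.0 t of glass in exact precision as quoted within problem or answer.
Target oxide masses per 250.0 t fused product:
  TiO2: 11.72% × 250.0 = 29.30 t
  ZnO: 12.65% × 250.0 = 31.62 t
  SiO2: 58.05% × 250.0 = 145.1 t
  Al2O3: 14.55% × 250.0 = 36.38 t
  Li2O: 0.5527% × 250.0 = 1.382 t
  K2O: 2.479% × 250.0 = 6.198 t
Checking each oxide sum applying the batch weights above, under the basis named above (sums match the target masses within answer rounding):
  TiO2: 29.60·0.9900 = 29.30 t (target 29.30 t)
  ZnO: 31.69·0.9980 = 31.63 t (target 31.62 t)
  SiO2: 121.6·0.9950 + 30.98·0.7804 = 145.2 t (target 145.1 t)
  Al2O3: 46.95·0.6581 + 121.6·0.003000 + 30.98·0.1650 = 36.37 t (target 36.38 t)
  Li2O: 30.98·0.04460 = 1.382 t (target 1.382 t)
  K2O: 9.089·0.6819 = 6.198 t (target 6.198 t)
Glass-mass bookkeeping: total batch − LOI = 250.1 t (the Σ of target masses is 250.0 t; basis as stated: 250.0 t — gaps are rounding artifacts).
Batch grand total — Σ batch = 269.9 t; LOI removed, Σ of batch·LOI: 19.86 t; yield = glass ÷ total batch = 92.64%.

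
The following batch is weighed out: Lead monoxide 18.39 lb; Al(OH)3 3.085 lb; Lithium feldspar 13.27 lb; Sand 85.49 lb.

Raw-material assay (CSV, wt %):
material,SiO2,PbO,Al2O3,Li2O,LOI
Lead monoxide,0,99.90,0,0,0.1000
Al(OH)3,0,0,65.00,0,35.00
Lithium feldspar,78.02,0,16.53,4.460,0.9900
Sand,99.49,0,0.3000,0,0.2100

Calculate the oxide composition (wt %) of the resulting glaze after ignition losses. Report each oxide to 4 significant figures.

The whole derivation runs at exact precision in all steps; the intermediate values are printed (rounded to four significant figures) alongside each step. Each reported figure takes exactly one rounding — all derived quantities are carried from the weighed amounts at 118.8 lb of glass in full float precision (four oxide percentages, the totals, the yield, LOI, net glass mass), as quoted within the problem or the answer.
What the batch supplies per oxide:
  SiO2: 13.27·0.7802 + 85.49·0.9949 = 95.41 lb
  PbO: 18.39·0.9990 = 18.37 lb
  Al2O3: 3.085·0.6500 + 13.27·0.1653 + 85.49·0.003000 = 4.455 lb
  Li2O: 13.27·0.04460 = 0.5918 lb
LOI: 18.39·0.001000 + 3.085·0.3500 + 13.27·0.009900 + 85.49·0.002100 = 1.409 lb
Resulting glass, batch − LOI: 120.2 − 1.409 = 118.8 lb (the oxide masses sum to this)
wt %: oxide over glass, times 100

Glass mass = 118.8 lb (batch 120.2 − LOI 1.409).
Composition: SiO2 80.29%, PbO 15.46%, Al2O3 3.749%, Li2O 0.4981%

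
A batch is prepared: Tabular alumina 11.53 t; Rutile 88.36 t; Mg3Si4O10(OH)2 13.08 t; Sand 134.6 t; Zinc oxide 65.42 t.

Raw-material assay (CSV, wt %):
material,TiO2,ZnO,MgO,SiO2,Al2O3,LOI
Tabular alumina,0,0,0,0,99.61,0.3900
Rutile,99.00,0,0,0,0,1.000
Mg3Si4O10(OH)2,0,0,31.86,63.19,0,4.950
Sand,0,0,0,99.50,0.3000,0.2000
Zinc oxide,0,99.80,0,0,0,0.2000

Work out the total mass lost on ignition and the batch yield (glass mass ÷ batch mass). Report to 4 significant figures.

Every computation keeps full precision throughout; working values appear with 4-significant-digit rounding in the working — every reported value includes exactly one rounding. All derived quantities are recomputed starting from the weights for 311.0 t of glass at exact precision (net glass mass, five oxide percentages, ignition loss, yield, totals), as quoted within the problem or the answer.
Each material's LOI contribution:
  Tabular alumina: 11.53 × 0.003900 = 0.04497 t
  Rutile: 88.36 × 0.01000 = 0.8836 t
  Mg3Si4O10(OH)2: 13.08 × 0.04950 = 0.6475 t
  Sand: 134.6 × 0.002000 = 0.2692 t
  Zinc oxide: 65.42 × 0.002000 = 0.1308 t
Total LOI = 1.976 t
Glass = batch − LOI = 313.0 − 1.976 = 311.0 t

LOI loss = 1.976 t; glass = 311.0 t; yield = 99.37%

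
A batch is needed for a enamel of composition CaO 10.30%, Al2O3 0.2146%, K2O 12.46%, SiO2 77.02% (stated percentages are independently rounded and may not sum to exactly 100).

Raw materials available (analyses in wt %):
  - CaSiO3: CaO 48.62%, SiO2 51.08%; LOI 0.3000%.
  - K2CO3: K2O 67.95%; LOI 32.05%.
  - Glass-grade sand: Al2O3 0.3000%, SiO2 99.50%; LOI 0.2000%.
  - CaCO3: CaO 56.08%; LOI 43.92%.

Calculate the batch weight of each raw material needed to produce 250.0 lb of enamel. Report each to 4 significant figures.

Batch per 250.0 lb enamel:
  CaSiO3: 28.60 lb
  K2CO3: 45.84 lb
  Glass-grade sand: 178.8 lb
  CaCO3: 21.12 lb
Total batch = 274.4 lb; LOI loss = 24.41 lb; yield = 91.10%

Mid-chain values are rounded off to 4 significant digits when quoted; all internal work holds full precision through every step. Exactly one rounding is applied to every reported value. All derived quantities (LOI, net glass mass, the totals, four oxide percentages, the yield) are recomputed at full precision from the weighed amounts on 250.0 lb of glass, as given in the problem or the answer.
Oxide mass targets, per 250.0 lb enamel:
  CaO: 10.30% × 250.0 = 25.75 lb
  Al2O3: 0.2146% × 250.0 = 0.5365 lb
  K2O: 12.46% × 250.0 = 31.15 lb
  SiO2: 77.02% × 250.0 = 192.6 lb
Verifying the oxide balance using the reported weights, versus the basis set out (summed amounts equal target values once rounding is allowed for):
  CaO: 28.60·0.4862 + 21.12·0.5608 = 25.75 lb (target 25.75 lb)
  Al2O3: 178.8·0.003000 = 0.5364 lb (target 0.5365 lb)
  K2O: 45.84·0.6795 = 31.15 lb (target 31.15 lb)
  SiO2: 28.60·0.5108 + 178.8·0.9950 = 192.5 lb (target 192.6 lb)
Auditing the glass mass value: total batch − LOI = 249.9 lb (targets for the oxides total 250.0 lb; against the stated basis, 250.0 lb — differing by rounding only).
Batch grand total — Σ batch = 274.4 lb; Σ batch·LOI gives LOI loss = 24.41 lb; yield: glass divided by total = 91.10%.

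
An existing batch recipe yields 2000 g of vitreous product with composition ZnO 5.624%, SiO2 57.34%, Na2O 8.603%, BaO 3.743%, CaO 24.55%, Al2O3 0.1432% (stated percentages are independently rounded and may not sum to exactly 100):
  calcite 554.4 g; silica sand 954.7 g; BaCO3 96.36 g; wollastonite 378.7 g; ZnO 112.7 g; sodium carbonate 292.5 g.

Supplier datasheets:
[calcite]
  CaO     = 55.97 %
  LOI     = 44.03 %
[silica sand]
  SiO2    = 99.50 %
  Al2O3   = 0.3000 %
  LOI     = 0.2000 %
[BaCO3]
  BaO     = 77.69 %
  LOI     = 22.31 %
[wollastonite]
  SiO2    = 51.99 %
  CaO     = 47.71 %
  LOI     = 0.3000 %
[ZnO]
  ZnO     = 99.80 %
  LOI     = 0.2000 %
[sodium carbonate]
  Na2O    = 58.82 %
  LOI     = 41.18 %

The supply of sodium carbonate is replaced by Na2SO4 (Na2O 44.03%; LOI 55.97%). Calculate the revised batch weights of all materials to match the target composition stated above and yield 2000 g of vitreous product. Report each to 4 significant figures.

Revised batch per 2000 g vitreous product:
  calcite: 554.4 g
  silica sand: 954.7 g
  BaCO3: 96.36 g
  wollastonite: 378.7 g
  ZnO: 112.7 g
  Na2SO4: 390.8 g
Total batch = 2488 g; LOI loss = 487.6 g

Each numeric step keeps exact precision from first step to last. Working values are printed, rounded to 4 significant figures, on the page. A single rounding finalizes each reported figure; all derived quantities, including ignition loss, glass mass, the six compositions, totals, yield, are rebuilt from the weighed amounts at 2000 g of glass at full precision, as given in the problem or answer text.
Oxide-by-oxide targets in 2000 g vitreous product:
  ZnO: 5.624% × 2000 = 112.5 g
  SiO2: 57.34% × 2000 = 1147 g
  Na2O: 8.603% × 2000 = 172.1 g
  BaO: 3.743% × 2000 = 74.86 g
  CaO: 24.55% × 2000 = 491.0 g
  Al2O3: 0.1432% × 2000 = 2.864 g
Per-oxide balance check using the reported weights, under the basis named above (every target is met by its sum given rounding of the digits):
  ZnO: 112.7·0.9980 = 112.5 g (target 112.5 g)
  SiO2: 954.7·0.9950 + 378.7·0.5199 = 1147 g (target 1147 g)
  Na2O: 390.8·0.4403 = 172.1 g (target 172.1 g)
  BaO: 96.36·0.7769 = 74.86 g (target 74.86 g)
  CaO: 554.4·0.5597 + 378.7·0.4771 = 491.0 g (target 491.0 g)
  Al2O3: 954.7·0.003000 = 2.864 g (target 2.864 g)
Glass-mass closure: Σ batch − LOI loss = 2000 g (per-oxide target masses sum to 2000 g; against the stated basis, 2000 g — a pure rounding effect).
Total batch = Σ batch = 2488 g; the LOI term Σ batch·LOI equals 487.6 g; glass ÷ batch gives a yield of 80.40%.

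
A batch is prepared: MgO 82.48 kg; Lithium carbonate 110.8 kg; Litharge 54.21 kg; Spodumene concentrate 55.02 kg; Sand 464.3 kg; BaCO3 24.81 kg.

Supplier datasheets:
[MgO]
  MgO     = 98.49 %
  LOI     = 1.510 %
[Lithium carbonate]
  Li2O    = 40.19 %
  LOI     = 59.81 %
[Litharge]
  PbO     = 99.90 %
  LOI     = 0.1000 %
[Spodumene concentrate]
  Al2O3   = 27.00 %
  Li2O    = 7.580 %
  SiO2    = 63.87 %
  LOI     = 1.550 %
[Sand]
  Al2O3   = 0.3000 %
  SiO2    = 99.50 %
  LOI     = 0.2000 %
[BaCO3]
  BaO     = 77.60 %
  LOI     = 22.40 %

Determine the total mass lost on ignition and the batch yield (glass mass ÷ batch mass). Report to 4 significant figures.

The working math carries full precision through the solve — in-progress results are printed, rounded to four significant digits, in the working; every reported figure takes exactly one rounding. Derived quantities are computed using the weight values per 716.7 kg of glass in full float precision (LOI, the totals, yield, glass mass, the six compositions) exactly as printed in the problem or the answer.
Each material's LOI contribution:
  MgO: 82.48 × 0.01510 = 1.245 kg
  Lithium carbonate: 110.8 × 0.5981 = 66.27 kg
  Litharge: 54.21 × 0.001000 = 0.05421 kg
  Spodumene concentrate: 55.02 × 0.01550 = 0.8528 kg
  Sand: 464.3 × 0.002000 = 0.9286 kg
  BaCO3: 24.81 × 0.2240 = 5.557 kg
Total LOI = 74.91 kg
Glass = batch − LOI = 791.6 − 74.91 = 716.7 kg

LOI loss = 74.91 kg; glass = 716.7 kg; yield = 90.54%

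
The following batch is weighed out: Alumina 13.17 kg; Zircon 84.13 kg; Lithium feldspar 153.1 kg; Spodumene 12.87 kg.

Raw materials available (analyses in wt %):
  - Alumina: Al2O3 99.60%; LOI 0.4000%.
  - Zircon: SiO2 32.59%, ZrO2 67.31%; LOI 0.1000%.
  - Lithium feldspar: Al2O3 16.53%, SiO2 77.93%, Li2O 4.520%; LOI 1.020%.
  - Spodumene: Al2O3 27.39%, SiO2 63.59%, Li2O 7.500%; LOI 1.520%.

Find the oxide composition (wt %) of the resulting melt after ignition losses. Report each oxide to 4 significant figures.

Exact precision is kept at each step — the intermediate values are shown, with 4-significant-figure rounding, as written. Each reported value takes just one rounding — all derived quantities, which include four oxide percentages, the totals, ignition loss, net glass mass, the yield, are carried at full precision, precisely as stated by the problem or answer text, starting from the weights at 261.4 kg of glass.
Oxide-by-oxide delivered mass:
  Al2O3: 13.17·0.9960 + 153.1·0.1653 + 12.87·0.2739 = 41.95 kg
  SiO2: 84.13·0.3259 + 153.1·0.7793 + 12.87·0.6359 = 154.9 kg
  Li2O: 153.1·0.04520 + 12.87·0.07500 = 7.885 kg
  ZrO2: 84.13·0.6731 = 56.63 kg
LOI: 13.17·0.004000 + 84.13·0.001000 + 153.1·0.01020 + 12.87·0.01520 = 1.894 kg
The glass mass, total less LOI, = 263.3 − 1.894 = 261.4 kg (equal to the oxide-mass sum)
wt %: oxide over glass, times 100

Glass mass = 261.4 kg (batch 263.3 − LOI 1.894).
Composition: Al2O3 16.05%, SiO2 59.27%, Li2O 3.017%, ZrO2 21.67%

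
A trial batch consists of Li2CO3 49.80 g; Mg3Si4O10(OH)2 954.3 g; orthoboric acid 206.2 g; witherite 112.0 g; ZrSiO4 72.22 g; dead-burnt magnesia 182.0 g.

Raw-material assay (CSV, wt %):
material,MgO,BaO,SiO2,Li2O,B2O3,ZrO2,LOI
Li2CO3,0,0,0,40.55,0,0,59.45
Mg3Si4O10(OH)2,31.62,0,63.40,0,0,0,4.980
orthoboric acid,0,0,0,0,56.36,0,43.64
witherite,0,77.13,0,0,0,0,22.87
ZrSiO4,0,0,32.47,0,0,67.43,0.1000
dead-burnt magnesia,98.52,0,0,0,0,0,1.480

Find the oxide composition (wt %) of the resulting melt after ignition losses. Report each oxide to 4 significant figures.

Glass mass = 1381 g (batch 1577 − LOI 195.5).
Composition: MgO 34.83%, BaO 6.255%, SiO2 45.51%, Li2O 1.462%, B2O3 8.415%, ZrO2 3.526%

All internal work holds full float precision from start to finish — intermediates are printed, with 4-significant-figure rounding, between the steps — each reported value takes just one rounding — the derived quantities (the six compositions, glass mass, totals, yield, LOI) are re-derived in exact precision using the weight values on 1381 g of glass as given in either problem or answer.
Delivered oxide masses:
  MgO: 954.3·0.3162 + 182.0·0.9852 = 481.1 g
  BaO: 112.0·0.7713 = 86.39 g
  SiO2: 954.3·0.6340 + 72.22·0.3247 = 628.5 g
  Li2O: 49.80·0.4055 = 20.19 g
  B2O3: 206.2·0.5636 = 116.2 g
  ZrO2: 72.22·0.6743 = 48.70 g
LOI: 49.80·0.5945 + 954.3·0.04980 + 206.2·0.4364 + 112.0·0.2287 + 72.22·0.001000 + 182.0·0.01480 = 195.5 g
Glass mass = batch − LOI = 1577 − 195.5 = 1381 g (matching Σ of the oxides)
wt %: oxide over glass, times 100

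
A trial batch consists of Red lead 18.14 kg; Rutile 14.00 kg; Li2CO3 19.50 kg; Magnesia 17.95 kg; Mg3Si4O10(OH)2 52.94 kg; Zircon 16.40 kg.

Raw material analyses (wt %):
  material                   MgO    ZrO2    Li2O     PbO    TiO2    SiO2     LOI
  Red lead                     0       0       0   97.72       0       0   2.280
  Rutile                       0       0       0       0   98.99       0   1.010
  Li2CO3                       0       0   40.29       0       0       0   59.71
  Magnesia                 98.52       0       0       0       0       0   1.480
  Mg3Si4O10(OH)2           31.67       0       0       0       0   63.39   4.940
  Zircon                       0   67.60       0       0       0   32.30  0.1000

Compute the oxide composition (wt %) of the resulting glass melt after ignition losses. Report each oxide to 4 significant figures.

Glass mass = 123.8 kg (batch 138.9 − LOI 15.10).
Composition: MgO 27.82%, ZrO2 8.953%, Li2O 6.344%, PbO 14.31%, TiO2 11.19%, SiO2 31.38%

All arithmetic runs at full precision at every stage; mid-chain values are displayed, rounded to 4 significant digits, in the printout — each reported figure takes a single rounding. All derived quantities (six oxide percentages, the yield, net glass mass, ignition loss, the totals) are recomputed at exact precision starting from the weights at 123.8 kg of glass, as they appear in the question or the answer.
Per-oxide mass from batch:
  MgO: 17.95·0.9852 + 52.94·0.3167 = 34.45 kg
  ZrO2: 16.40·0.6760 = 11.09 kg
  Li2O: 19.50·0.4029 = 7.857 kg
  PbO: 18.14·0.9772 = 17.73 kg
  TiO2: 14.00·0.9899 = 13.86 kg
  SiO2: 52.94·0.6339 + 16.40·0.3230 = 38.86 kg
LOI: 18.14·0.02280 + 14.00·0.01010 + 19.50·0.5971 + 17.95·0.01480 + 52.94·0.04940 + 16.40·0.001000 = 15.10 kg
batch − LOI leaves glass = 138.9 − 15.10 = 123.8 kg (consistent with Σ oxide mass)
wt % = oxide mass / glass mass × 100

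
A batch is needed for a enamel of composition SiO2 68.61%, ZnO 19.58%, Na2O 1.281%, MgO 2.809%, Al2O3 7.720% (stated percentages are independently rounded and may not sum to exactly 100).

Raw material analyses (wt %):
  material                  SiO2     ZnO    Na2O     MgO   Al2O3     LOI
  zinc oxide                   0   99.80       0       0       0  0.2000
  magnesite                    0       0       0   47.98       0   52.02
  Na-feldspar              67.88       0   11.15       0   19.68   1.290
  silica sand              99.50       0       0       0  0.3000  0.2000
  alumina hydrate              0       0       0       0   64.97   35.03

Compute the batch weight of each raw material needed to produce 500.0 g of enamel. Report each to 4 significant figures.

The whole derivation maintains full float precision in all steps — intermediates are shown, with 4-significant-figure rounding, across the worked steps — each reported value carries a single rounding. Derived quantities are rebuilt in full float precision (totals, LOI, net glass mass, the yield, the five compositions) from the weighed amounts on 500.0 g of glass, as they appear in the problem or the answer.
The oxide mass targets at 500.0 g enamel:
  SiO2: 68.61% × 500.0 = 343.0 g
  ZnO: 19.58% × 500.0 = 97.90 g
  Na2O: 1.281% × 500.0 = 6.405 g
  MgO: 2.809% × 500.0 = 14.04 g
  Al2O3: 7.720% × 500.0 = 38.60 g
Mass-balance tally per oxide per the reported batch figures, under the basis named above (sums match the target masses net of answer rounding effects):
  SiO2: 57.44·0.6788 + 305.6·0.9950 = 343.1 g (target 343.0 g)
  ZnO: 98.10·0.9980 = 97.90 g (target 97.90 g)
  Na2O: 57.44·0.1115 = 6.405 g (target 6.405 g)
  MgO: 29.27·0.4798 = 14.04 g (target 14.04 g)
  Al2O3: 57.44·0.1968 + 305.6·0.003000 + 40.60·0.6497 = 38.60 g (target 38.60 g)
The glass-mass cross-check: whole batch net of LOI = 500.0 g (targets for the oxides total 500.0 g; with the basis standing at 500.0 g — differing by rounding only).
Batch grand total — Σ batch = 531.0 g; Σ batch·LOI gives LOI loss = 31.00 g; yield, glass over the total, = 94.16%.

Batch per 500.0 g enamel:
  zinc oxide: 98.10 g
  magnesite: 29.27 g
  Na-feldspar: 57.44 g
  silica sand: 305.6 g
  alumina hydrate: 40.60 g
Total batch = 531.0 g; LOI loss = 31.00 g; yield = 94.16%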